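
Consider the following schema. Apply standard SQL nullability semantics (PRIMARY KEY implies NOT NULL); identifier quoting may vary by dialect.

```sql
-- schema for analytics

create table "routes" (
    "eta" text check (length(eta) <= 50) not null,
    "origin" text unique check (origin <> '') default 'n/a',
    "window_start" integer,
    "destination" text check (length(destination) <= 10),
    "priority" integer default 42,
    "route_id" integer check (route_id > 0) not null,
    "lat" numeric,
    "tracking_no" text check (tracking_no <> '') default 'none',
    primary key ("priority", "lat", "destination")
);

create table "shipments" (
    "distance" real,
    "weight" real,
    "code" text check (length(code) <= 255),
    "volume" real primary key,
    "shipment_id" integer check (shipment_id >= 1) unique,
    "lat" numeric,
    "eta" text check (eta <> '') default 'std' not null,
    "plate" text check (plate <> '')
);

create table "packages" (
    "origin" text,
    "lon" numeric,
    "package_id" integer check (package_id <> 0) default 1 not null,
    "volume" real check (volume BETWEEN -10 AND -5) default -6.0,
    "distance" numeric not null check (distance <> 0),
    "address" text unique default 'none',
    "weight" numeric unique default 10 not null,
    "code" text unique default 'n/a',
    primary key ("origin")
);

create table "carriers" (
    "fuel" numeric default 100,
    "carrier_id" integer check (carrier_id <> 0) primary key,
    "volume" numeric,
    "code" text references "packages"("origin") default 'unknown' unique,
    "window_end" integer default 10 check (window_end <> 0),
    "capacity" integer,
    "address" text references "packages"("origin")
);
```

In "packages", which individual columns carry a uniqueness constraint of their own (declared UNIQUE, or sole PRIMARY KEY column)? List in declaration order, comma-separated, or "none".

- origin: single-column PRIMARY KEY → unique.
- lon: no UNIQUE or single-column PK constraint.
- package_id: no UNIQUE or single-column PK constraint.
- volume: no UNIQUE or single-column PK constraint.
- distance: no UNIQUE or single-column PK constraint.
- address: declared UNIQUE → unique.
- weight: declared UNIQUE → unique.
- code: declared UNIQUE → unique.

origin, address, weight, code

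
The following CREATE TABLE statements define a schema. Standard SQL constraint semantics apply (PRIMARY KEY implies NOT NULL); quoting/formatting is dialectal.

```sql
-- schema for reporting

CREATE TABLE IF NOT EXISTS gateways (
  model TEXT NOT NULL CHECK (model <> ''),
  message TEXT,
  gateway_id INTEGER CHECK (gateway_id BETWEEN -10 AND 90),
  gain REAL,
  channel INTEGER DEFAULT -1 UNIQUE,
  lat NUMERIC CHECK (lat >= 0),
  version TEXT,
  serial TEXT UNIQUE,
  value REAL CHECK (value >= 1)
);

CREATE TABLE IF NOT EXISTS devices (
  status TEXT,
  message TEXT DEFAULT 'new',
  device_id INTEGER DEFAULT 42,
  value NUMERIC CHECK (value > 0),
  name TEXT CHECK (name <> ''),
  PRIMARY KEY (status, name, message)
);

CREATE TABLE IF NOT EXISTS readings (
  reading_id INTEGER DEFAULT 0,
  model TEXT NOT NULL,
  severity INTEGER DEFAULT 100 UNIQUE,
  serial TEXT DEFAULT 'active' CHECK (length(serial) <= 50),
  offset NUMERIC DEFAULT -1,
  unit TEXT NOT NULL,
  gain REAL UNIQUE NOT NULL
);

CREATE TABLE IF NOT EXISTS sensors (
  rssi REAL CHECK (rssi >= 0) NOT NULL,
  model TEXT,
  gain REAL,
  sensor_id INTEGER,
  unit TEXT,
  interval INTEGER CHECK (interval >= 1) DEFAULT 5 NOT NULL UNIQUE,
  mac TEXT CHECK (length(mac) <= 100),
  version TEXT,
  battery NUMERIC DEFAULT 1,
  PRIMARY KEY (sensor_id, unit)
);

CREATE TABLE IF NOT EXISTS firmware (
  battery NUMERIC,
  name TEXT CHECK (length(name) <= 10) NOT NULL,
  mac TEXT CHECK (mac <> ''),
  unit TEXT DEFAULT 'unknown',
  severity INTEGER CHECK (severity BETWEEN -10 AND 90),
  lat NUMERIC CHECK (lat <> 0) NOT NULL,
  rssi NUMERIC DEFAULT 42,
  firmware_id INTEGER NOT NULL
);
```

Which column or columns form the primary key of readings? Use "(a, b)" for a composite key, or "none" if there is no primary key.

No column is declared PRIMARY KEY inline, and there is no table-level PRIMARY KEY clause in readings.

none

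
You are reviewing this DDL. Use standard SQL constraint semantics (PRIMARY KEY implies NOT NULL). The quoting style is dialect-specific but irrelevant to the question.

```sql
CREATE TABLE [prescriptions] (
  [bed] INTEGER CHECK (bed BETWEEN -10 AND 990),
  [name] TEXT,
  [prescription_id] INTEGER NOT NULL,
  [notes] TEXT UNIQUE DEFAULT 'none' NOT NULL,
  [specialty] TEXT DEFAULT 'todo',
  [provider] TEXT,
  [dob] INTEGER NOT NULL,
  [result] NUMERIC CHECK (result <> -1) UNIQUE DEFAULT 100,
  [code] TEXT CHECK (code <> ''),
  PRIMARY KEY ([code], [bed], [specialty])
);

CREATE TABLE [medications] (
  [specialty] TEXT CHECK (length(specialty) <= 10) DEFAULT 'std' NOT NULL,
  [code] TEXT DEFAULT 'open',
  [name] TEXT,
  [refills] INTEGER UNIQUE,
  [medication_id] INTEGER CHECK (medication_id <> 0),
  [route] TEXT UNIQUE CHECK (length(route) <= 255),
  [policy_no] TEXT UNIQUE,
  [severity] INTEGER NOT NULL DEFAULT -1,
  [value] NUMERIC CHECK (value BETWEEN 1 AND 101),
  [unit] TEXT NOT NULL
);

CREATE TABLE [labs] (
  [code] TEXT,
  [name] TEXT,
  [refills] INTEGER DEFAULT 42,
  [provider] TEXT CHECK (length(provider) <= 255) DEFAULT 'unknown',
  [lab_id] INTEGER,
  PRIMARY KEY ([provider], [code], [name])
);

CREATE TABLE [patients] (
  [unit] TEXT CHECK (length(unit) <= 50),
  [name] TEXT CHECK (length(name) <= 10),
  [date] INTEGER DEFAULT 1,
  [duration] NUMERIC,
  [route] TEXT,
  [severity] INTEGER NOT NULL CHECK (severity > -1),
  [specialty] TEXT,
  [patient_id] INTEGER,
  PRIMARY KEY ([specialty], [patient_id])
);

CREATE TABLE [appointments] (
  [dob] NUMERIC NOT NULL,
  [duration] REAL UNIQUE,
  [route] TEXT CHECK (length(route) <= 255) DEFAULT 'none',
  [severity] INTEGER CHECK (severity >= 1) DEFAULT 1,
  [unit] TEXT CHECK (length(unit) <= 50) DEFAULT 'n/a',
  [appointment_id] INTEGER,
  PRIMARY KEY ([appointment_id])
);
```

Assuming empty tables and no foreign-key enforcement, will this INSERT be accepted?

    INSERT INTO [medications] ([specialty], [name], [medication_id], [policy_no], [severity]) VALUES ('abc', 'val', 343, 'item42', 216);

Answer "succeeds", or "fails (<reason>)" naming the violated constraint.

unit is omitted from the column list and has no DEFAULT, so it would receive NULL.
But unit is declared NOT NULL.

fails (NOT NULL on unit)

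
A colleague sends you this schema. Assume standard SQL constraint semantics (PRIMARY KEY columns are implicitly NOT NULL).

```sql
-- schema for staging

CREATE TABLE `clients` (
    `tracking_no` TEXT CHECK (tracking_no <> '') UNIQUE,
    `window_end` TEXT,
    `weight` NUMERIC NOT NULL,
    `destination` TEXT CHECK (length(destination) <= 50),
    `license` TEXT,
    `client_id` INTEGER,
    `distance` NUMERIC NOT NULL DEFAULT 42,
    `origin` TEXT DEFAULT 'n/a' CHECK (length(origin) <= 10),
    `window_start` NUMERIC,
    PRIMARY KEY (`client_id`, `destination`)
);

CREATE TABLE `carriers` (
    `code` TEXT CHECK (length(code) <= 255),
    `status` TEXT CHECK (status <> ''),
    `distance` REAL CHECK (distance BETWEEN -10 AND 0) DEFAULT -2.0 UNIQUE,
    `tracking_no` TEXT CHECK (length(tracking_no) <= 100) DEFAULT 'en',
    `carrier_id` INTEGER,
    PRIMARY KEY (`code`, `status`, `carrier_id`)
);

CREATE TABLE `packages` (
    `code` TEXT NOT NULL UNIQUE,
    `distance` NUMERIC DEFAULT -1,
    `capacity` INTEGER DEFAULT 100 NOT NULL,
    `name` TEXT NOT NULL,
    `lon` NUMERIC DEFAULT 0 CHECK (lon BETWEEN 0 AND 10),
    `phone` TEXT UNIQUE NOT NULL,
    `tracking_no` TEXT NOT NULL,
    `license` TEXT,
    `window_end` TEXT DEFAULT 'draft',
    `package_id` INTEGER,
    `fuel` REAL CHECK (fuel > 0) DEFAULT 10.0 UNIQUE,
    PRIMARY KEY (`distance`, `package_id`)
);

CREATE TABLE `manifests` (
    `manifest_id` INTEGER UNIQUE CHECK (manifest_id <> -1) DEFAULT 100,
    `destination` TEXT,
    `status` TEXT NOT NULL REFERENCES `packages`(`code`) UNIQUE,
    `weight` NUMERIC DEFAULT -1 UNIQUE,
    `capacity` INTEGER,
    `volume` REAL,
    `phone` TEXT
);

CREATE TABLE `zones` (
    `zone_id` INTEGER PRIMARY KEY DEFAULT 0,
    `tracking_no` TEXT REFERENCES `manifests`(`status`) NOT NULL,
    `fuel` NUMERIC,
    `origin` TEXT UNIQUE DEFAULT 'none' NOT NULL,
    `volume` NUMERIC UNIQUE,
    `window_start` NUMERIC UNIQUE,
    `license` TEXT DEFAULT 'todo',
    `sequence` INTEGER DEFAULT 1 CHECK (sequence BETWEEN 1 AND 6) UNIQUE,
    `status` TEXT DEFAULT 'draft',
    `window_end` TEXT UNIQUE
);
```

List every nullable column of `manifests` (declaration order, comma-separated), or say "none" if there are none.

manifest_id, destination, weight, capacity, volume, phone

- manifest_id: CHECK does not forbid NULL (a CHECK constraint passes when its expression is NULL) → nullable.
- destination: no NOT NULL constraint applies → nullable.
- status: declared NOT NULL → not nullable.
- weight: UNIQUE does not imply NOT NULL → nullable.
- capacity: no NOT NULL constraint applies → nullable.
- volume: no NOT NULL constraint applies → nullable.
- phone: no NOT NULL constraint applies → nullable.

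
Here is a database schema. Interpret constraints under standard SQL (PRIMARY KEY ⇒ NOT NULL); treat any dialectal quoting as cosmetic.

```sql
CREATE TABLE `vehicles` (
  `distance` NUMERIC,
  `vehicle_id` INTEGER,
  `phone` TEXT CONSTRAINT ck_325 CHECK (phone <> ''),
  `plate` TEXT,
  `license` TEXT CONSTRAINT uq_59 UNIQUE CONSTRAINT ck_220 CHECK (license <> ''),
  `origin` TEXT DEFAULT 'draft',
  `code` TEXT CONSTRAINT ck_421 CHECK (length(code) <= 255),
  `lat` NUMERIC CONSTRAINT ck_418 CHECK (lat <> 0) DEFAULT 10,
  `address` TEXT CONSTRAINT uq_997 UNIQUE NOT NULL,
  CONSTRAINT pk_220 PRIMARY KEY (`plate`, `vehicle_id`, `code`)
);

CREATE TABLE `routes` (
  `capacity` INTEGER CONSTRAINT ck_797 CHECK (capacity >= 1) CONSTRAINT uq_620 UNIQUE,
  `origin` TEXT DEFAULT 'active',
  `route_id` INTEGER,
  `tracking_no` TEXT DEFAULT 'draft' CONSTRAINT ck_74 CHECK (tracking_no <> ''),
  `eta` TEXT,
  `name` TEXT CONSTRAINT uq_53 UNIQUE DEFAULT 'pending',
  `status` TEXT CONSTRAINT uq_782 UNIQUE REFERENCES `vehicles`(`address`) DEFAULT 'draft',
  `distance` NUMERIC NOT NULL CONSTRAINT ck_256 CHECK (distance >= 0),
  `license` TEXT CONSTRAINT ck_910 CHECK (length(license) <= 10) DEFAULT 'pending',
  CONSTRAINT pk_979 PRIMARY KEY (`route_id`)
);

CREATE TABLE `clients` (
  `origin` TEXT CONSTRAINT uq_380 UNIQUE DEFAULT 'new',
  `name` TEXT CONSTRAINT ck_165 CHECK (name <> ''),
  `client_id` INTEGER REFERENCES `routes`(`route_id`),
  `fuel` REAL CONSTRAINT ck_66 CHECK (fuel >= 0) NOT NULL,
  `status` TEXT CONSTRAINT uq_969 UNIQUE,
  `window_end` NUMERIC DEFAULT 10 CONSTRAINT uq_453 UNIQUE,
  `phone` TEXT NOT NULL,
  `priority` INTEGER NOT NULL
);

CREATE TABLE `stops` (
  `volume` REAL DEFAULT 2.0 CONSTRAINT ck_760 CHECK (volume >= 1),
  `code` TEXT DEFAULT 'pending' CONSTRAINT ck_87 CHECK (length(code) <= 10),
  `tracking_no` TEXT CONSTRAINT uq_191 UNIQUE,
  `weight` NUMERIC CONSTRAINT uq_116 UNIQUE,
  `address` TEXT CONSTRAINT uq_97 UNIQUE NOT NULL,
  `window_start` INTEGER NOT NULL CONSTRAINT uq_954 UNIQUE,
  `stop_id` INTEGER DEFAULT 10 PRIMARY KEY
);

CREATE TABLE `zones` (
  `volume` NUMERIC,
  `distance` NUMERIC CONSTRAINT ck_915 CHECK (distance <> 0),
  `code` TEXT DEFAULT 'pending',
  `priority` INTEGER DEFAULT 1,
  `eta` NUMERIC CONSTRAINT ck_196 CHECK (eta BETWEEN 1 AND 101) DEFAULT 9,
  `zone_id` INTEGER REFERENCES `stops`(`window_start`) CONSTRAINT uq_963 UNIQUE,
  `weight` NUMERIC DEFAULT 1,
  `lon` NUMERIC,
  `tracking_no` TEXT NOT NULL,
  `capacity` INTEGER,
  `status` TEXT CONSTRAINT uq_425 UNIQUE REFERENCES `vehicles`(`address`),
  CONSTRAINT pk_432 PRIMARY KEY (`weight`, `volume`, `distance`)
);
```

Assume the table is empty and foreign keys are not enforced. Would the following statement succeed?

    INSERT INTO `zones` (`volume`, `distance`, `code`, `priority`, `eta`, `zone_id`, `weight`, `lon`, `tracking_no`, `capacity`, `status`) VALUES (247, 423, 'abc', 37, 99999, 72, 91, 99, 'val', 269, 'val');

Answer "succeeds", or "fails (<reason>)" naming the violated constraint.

fails (CHECK on eta)

The value 99999 for eta violates CHECK (eta BETWEEN 1 AND 101).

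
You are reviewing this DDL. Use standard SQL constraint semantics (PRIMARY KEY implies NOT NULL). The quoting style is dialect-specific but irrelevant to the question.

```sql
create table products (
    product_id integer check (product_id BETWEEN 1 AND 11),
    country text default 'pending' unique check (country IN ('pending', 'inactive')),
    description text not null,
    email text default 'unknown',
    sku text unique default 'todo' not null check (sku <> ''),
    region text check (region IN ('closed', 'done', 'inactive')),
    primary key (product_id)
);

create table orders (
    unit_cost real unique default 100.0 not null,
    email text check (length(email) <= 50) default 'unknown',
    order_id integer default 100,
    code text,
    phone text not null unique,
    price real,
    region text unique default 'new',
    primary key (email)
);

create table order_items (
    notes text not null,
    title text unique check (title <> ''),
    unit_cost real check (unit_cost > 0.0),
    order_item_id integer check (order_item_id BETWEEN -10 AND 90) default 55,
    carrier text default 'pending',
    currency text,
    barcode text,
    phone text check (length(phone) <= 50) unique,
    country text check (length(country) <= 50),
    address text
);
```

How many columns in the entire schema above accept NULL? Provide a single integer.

products: 3 nullable (country, email, region — PK (product_id) and explicit NOT NULL columns excluded).
orders: 4 nullable (order_id, code, price, region — PK (email) and explicit NOT NULL columns excluded).
order_items: 9 nullable (title, unit_cost, order_item_id, carrier, currency, barcode, phone, country, address — PK none and explicit NOT NULL columns excluded).
Total: 3 + 4 + 9 = 16.

16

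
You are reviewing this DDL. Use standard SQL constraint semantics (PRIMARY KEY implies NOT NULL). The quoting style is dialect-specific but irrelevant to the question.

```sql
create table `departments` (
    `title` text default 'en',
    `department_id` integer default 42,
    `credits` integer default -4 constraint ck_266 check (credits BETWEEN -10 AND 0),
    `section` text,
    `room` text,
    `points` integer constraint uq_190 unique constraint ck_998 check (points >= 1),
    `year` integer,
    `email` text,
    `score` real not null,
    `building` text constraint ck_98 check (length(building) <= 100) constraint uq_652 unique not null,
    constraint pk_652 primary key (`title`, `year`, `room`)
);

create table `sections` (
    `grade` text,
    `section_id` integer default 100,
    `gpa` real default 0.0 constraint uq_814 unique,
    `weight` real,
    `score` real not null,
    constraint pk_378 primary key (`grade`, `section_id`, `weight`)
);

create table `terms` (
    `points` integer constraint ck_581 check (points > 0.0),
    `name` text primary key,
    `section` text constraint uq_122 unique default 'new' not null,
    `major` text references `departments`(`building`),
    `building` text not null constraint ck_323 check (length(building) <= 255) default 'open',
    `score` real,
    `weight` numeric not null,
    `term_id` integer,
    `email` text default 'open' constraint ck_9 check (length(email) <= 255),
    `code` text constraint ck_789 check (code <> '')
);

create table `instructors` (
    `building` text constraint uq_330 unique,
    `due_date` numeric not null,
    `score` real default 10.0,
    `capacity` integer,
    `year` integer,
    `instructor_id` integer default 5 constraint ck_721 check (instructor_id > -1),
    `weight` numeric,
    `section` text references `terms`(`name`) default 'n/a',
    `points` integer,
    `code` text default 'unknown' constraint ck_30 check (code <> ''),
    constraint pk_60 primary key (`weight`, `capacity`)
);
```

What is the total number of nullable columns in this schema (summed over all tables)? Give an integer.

departments: 5 nullable (department_id, credits, section, points, email — PK (title, year, room) and explicit NOT NULL columns excluded).
sections: 1 nullable (gpa — PK (grade, section_id, weight) and explicit NOT NULL columns excluded).
terms: 6 nullable (points, major, score, term_id, email, code — PK (name) and explicit NOT NULL columns excluded).
instructors: 7 nullable (building, score, year, instructor_id, section, points, code — PK (weight, capacity) and explicit NOT NULL columns excluded).
Total: 5 + 1 + 6 + 7 = 19.

19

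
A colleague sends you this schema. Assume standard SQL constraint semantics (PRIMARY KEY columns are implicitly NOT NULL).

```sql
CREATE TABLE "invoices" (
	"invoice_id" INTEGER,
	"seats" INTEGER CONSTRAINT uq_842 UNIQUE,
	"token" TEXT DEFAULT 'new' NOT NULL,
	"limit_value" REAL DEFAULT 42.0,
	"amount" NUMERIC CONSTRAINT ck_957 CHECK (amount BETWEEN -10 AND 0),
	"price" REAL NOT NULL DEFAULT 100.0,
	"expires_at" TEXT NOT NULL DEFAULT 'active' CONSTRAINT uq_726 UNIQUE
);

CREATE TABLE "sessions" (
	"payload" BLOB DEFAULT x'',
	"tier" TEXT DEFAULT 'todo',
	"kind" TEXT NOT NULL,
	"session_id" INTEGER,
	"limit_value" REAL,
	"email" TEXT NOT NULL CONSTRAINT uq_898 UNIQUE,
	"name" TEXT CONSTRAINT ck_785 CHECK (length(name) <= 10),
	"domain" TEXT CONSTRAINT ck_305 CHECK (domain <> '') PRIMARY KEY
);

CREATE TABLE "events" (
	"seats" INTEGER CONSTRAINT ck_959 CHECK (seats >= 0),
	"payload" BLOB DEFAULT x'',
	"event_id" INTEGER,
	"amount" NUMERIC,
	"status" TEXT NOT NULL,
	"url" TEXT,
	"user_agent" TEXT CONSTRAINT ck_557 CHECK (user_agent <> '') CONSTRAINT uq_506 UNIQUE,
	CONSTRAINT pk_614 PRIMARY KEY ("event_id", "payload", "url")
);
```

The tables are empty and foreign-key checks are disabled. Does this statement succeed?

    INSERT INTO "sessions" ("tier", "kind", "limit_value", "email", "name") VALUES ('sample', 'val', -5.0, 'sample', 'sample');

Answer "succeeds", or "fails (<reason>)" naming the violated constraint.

fails (NOT NULL on domain)

domain is omitted from the column list and has no DEFAULT, so it would receive NULL.
But domain is part of the PRIMARY KEY (implied NOT NULL).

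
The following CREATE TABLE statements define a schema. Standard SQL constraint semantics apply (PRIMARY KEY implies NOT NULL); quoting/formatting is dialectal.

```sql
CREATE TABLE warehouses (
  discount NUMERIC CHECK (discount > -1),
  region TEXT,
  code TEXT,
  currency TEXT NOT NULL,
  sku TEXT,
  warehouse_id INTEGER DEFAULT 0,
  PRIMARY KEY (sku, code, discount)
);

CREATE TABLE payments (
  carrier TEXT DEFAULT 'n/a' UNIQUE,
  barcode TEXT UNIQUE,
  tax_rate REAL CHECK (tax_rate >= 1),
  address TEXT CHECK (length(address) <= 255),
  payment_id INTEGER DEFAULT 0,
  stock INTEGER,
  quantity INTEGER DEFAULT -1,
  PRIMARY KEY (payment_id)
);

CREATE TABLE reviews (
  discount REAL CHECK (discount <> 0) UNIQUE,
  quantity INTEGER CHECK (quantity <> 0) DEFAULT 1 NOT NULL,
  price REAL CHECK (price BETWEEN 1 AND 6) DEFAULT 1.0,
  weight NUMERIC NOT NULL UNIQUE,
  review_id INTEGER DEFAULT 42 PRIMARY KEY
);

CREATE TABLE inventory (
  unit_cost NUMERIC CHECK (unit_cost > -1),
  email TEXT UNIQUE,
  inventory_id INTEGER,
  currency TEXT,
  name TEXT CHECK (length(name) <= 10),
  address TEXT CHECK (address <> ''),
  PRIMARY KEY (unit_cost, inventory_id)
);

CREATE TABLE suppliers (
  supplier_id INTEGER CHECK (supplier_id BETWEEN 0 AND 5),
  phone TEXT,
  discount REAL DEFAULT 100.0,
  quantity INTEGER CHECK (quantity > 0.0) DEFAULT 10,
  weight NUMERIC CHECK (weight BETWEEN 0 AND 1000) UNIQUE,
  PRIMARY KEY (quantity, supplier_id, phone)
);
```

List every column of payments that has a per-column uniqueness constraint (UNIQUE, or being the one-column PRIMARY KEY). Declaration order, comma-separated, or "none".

carrier, barcode, payment_id

- carrier: declared UNIQUE → unique.
- barcode: declared UNIQUE → unique.
- tax_rate: no UNIQUE or single-column PK constraint.
- address: no UNIQUE or single-column PK constraint.
- payment_id: single-column PRIMARY KEY → unique.
- stock: no UNIQUE or single-column PK constraint.
- quantity: no UNIQUE or single-column PK constraint.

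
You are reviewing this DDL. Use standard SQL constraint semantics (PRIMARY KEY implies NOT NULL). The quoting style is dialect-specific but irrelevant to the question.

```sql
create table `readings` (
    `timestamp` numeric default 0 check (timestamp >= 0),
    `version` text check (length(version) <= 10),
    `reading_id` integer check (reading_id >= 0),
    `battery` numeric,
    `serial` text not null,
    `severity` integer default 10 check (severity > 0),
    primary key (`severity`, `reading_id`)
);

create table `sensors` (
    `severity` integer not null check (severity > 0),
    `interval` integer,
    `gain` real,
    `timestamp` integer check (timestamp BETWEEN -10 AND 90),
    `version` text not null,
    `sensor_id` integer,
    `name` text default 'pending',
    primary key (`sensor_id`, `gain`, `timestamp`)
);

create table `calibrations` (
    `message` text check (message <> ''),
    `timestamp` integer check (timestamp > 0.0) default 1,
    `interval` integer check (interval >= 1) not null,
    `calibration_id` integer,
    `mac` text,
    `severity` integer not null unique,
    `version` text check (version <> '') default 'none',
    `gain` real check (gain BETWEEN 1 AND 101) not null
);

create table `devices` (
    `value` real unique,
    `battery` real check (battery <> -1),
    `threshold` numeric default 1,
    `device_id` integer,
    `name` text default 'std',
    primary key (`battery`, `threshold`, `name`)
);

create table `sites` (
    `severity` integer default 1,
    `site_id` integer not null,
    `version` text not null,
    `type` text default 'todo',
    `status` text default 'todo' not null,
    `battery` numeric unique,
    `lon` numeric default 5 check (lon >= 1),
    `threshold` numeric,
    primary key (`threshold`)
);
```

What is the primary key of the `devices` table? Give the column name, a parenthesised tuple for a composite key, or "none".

A table-level PRIMARY KEY clause names 3 columns: battery, threshold, name.
This is a composite key — the combination is unique, not each column individually.

(battery, threshold, name)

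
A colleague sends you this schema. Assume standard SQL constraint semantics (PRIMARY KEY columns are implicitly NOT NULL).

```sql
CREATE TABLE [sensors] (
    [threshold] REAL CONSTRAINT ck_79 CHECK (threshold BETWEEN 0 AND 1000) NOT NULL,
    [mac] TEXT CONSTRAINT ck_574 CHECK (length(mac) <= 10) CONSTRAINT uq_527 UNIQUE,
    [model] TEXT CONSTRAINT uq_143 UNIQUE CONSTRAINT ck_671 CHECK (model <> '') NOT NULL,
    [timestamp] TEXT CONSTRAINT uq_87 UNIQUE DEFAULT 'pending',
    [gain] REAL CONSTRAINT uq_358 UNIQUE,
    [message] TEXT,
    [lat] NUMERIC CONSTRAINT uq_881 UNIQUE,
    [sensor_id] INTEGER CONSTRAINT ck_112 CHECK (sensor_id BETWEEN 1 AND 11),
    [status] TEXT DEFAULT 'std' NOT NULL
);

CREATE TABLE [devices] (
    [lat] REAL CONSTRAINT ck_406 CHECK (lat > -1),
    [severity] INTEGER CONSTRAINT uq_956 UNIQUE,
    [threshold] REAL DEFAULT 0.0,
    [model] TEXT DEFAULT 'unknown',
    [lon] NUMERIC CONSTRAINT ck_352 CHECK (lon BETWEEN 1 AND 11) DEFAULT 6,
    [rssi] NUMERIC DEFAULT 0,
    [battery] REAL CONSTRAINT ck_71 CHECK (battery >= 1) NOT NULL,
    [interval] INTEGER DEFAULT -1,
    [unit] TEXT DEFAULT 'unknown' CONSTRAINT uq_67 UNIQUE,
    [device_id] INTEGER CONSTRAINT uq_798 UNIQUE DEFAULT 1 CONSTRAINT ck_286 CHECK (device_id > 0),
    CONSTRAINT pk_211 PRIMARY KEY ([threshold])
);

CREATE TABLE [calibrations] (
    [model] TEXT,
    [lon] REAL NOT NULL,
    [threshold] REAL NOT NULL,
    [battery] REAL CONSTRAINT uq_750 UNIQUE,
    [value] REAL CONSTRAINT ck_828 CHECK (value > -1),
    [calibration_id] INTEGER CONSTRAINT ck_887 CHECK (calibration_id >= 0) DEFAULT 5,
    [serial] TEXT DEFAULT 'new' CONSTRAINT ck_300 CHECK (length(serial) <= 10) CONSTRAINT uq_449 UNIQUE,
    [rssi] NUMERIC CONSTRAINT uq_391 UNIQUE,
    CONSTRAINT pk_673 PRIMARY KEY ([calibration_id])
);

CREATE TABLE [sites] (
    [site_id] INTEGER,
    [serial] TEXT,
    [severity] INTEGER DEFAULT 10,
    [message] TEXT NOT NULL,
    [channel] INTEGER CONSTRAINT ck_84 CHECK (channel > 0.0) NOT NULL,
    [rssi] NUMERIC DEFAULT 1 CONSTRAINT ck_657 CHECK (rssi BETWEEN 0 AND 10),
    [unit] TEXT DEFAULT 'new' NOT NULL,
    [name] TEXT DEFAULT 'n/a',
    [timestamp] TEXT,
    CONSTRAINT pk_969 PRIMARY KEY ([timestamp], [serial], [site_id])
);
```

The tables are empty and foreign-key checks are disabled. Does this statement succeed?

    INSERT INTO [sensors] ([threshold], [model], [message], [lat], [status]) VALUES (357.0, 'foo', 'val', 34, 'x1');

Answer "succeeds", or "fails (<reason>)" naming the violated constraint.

NOT NULL columns: model is supplied; status is supplied; threshold is supplied.
CHECK constraints: 357.0 satisfies (threshold BETWEEN 0 AND 1000); 'foo' satisfies (model <> '').
No constraint is violated.

succeeds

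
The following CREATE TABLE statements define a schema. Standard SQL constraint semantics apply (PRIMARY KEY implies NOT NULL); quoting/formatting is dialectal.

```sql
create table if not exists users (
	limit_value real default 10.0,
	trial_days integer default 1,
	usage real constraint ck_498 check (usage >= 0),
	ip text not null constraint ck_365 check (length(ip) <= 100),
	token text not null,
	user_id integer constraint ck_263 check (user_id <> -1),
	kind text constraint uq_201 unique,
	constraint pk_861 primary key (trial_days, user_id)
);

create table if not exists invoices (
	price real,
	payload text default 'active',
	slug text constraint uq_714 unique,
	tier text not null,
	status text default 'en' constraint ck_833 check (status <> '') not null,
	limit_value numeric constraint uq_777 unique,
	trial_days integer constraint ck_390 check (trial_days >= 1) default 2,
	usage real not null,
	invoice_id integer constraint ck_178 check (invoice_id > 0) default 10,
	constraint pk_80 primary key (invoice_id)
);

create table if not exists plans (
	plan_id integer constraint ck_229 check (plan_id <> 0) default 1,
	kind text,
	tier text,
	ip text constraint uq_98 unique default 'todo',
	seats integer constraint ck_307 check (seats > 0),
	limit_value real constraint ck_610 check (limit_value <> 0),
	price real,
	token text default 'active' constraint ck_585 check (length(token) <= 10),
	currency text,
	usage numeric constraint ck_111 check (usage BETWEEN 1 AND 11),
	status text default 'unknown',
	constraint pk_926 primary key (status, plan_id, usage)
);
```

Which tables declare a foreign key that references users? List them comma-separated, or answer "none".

No REFERENCES clause anywhere in the schema names users.

none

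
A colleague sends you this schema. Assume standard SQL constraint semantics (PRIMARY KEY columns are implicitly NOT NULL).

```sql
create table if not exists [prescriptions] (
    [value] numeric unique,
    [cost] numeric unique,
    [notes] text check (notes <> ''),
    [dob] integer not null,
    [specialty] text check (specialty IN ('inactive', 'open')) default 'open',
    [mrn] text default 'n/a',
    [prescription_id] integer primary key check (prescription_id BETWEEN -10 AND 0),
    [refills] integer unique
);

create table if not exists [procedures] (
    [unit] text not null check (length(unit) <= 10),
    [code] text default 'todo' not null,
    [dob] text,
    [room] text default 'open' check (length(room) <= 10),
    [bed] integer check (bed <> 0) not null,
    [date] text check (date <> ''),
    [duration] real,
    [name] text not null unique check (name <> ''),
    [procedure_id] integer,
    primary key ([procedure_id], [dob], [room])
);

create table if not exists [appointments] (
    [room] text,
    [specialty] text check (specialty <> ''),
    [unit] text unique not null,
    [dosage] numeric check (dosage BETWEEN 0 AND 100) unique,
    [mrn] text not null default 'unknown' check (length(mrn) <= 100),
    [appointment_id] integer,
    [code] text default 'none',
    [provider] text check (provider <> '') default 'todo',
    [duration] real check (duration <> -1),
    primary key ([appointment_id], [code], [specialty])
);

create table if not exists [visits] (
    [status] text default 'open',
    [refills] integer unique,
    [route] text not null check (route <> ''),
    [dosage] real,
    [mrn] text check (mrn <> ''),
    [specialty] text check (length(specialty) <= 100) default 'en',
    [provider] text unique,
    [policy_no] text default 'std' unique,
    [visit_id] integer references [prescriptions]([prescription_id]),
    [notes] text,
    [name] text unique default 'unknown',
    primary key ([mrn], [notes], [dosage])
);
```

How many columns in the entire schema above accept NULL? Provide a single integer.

prescriptions: 6 nullable (value, cost, notes, specialty, mrn, refills — PK (prescription_id) and explicit NOT NULL columns excluded).
procedures: 2 nullable (date, duration — PK (procedure_id, dob, room) and explicit NOT NULL columns excluded).
appointments: 4 nullable (room, dosage, provider, duration — PK (appointment_id, code, specialty) and explicit NOT NULL columns excluded).
visits: 7 nullable (status, refills, specialty, provider, policy_no, visit_id, name — PK (mrn, notes, dosage) and explicit NOT NULL columns excluded).
Total: 6 + 2 + 4 + 7 = 19.

19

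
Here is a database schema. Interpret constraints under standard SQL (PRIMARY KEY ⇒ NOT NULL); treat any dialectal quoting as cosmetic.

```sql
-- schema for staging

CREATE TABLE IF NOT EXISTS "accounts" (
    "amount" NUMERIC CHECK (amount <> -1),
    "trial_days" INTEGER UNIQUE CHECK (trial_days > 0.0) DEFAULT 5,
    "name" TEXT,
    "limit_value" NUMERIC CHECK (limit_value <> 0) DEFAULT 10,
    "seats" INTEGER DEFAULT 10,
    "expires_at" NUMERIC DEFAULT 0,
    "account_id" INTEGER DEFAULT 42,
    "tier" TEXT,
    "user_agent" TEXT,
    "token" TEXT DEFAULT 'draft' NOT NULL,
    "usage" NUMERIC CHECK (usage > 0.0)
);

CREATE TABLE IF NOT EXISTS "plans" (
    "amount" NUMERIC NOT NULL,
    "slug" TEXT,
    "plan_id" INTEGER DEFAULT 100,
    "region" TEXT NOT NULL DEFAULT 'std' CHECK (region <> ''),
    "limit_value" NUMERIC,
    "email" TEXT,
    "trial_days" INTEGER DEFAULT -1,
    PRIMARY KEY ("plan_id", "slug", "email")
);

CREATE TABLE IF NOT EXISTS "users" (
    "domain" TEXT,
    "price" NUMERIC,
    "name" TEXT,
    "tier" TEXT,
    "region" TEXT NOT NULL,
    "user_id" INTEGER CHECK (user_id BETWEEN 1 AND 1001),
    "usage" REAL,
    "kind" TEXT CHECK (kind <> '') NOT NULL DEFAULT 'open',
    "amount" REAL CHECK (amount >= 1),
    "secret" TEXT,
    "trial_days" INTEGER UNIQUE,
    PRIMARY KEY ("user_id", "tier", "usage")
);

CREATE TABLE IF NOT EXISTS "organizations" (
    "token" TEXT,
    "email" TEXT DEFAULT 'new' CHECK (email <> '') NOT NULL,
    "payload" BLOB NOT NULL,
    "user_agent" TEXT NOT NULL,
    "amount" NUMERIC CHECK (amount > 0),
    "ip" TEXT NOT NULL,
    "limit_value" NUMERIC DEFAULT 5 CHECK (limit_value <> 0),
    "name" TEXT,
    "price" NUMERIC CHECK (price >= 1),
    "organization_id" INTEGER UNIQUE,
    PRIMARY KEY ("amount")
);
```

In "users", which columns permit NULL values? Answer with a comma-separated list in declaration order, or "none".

domain, price, name, amount, secret, trial_days

- domain: no NOT NULL constraint applies → nullable.
- price: no NOT NULL constraint applies → nullable.
- name: no NOT NULL constraint applies → nullable.
- tier: part of the PRIMARY KEY, which implies NOT NULL → not nullable.
- region: declared NOT NULL → not nullable.
- user_id: part of the PRIMARY KEY, which implies NOT NULL → not nullable.
- usage: part of the PRIMARY KEY, which implies NOT NULL → not nullable.
- kind: declared NOT NULL → not nullable.
- amount: CHECK does not forbid NULL (a CHECK constraint passes when its expression is NULL) → nullable.
- secret: no NOT NULL constraint applies → nullable.
- trial_days: UNIQUE does not imply NOT NULL → nullable.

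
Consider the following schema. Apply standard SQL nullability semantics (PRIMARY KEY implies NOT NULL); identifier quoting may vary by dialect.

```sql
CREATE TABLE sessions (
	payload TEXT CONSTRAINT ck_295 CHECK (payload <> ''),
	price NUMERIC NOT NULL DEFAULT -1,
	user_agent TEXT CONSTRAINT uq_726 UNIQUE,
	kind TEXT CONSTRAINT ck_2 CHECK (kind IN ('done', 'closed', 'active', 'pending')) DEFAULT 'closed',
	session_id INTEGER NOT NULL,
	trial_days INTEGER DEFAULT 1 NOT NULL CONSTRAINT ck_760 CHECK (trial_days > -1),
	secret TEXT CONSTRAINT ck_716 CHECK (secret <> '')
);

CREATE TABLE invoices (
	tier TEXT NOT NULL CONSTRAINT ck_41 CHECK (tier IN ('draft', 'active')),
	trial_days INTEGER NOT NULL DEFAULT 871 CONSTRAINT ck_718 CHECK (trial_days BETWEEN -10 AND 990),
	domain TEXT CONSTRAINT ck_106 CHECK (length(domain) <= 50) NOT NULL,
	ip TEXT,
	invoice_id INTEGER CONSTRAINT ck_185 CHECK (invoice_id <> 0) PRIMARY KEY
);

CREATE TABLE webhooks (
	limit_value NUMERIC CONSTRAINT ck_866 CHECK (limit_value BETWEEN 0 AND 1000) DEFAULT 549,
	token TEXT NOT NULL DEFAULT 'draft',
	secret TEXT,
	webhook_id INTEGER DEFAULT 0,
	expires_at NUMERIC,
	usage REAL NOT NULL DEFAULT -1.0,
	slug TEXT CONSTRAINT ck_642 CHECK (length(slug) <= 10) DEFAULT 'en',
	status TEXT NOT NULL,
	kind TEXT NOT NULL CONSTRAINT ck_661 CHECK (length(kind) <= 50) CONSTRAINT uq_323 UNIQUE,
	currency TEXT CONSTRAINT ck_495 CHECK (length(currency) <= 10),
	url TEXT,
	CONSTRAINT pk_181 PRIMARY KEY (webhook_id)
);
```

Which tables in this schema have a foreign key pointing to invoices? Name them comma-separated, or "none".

No REFERENCES clause anywhere in the schema names invoices.

none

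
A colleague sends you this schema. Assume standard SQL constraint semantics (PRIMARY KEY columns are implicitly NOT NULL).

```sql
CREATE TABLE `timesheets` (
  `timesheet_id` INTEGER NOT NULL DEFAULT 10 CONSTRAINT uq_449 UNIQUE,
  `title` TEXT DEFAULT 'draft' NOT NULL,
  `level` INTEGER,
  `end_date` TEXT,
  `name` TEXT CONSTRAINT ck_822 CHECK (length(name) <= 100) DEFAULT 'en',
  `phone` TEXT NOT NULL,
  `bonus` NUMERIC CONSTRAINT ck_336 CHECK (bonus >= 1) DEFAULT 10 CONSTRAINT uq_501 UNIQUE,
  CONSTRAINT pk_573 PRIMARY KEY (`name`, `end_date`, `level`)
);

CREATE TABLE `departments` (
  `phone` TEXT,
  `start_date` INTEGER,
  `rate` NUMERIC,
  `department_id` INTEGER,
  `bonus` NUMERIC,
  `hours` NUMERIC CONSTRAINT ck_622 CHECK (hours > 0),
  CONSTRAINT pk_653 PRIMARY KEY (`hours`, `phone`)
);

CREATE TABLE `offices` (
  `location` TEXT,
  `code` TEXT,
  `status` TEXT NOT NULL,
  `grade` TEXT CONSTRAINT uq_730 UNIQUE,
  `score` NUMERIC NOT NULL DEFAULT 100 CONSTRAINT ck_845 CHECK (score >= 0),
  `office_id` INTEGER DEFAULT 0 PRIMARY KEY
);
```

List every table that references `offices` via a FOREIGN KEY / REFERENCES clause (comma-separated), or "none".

none

No REFERENCES clause anywhere in the schema names offices.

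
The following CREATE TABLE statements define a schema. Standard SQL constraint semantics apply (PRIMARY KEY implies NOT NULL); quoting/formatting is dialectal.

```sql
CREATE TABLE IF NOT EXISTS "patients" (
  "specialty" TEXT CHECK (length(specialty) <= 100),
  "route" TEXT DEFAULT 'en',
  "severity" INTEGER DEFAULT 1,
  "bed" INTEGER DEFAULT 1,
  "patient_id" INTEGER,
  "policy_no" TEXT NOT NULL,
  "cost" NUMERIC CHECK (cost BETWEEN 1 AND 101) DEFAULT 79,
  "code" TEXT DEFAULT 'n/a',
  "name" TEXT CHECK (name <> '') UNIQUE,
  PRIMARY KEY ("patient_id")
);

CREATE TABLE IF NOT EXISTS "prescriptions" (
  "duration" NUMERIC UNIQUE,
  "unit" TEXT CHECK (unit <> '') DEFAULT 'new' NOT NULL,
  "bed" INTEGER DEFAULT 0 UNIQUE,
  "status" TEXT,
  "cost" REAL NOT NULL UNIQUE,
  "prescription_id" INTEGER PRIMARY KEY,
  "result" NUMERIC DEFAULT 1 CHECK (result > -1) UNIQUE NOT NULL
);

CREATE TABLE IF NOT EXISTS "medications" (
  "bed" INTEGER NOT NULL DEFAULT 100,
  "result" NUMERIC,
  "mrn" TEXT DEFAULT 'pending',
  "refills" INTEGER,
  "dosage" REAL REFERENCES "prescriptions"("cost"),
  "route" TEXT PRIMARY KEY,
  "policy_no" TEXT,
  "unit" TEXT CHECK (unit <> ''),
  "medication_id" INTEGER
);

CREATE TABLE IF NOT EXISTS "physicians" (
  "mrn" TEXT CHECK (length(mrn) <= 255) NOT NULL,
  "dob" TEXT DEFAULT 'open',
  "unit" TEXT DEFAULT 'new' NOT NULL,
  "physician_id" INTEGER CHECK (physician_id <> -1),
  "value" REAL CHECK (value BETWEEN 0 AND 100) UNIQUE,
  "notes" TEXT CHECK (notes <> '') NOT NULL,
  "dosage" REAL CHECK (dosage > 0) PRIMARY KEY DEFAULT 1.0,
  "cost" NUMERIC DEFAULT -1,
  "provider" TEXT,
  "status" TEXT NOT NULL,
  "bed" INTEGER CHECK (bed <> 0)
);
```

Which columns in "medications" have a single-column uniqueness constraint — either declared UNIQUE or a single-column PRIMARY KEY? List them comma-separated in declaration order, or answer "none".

route

- bed: no UNIQUE or single-column PK constraint.
- result: no UNIQUE or single-column PK constraint.
- mrn: no UNIQUE or single-column PK constraint.
- refills: no UNIQUE or single-column PK constraint.
- dosage: no UNIQUE or single-column PK constraint.
- route: single-column PRIMARY KEY → unique.
- policy_no: no UNIQUE or single-column PK constraint.
- unit: no UNIQUE or single-column PK constraint.
- medication_id: no UNIQUE or single-column PK constraint.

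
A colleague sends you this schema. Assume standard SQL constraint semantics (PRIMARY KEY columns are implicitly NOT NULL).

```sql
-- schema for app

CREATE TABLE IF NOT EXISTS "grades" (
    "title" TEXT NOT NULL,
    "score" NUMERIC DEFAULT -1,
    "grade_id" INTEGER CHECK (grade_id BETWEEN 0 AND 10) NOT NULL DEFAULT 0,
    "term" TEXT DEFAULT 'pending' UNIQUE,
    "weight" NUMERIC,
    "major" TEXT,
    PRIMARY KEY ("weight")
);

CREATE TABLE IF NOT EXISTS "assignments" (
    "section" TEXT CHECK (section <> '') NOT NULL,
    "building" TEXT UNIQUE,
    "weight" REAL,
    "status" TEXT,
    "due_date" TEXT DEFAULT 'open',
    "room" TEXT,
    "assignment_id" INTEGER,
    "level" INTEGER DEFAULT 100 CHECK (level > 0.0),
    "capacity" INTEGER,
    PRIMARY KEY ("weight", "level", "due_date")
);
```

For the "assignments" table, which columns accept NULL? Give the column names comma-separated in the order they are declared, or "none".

building, status, room, assignment_id, capacity

- section: declared NOT NULL → not nullable.
- building: UNIQUE does not imply NOT NULL → nullable.
- weight: part of the PRIMARY KEY, which implies NOT NULL → not nullable.
- status: no NOT NULL constraint applies → nullable.
- due_date: part of the PRIMARY KEY, which implies NOT NULL → not nullable.
- room: no NOT NULL constraint applies → nullable.
- assignment_id: no NOT NULL constraint applies → nullable.
- level: part of the PRIMARY KEY, which implies NOT NULL → not nullable.
- capacity: no NOT NULL constraint applies → nullable.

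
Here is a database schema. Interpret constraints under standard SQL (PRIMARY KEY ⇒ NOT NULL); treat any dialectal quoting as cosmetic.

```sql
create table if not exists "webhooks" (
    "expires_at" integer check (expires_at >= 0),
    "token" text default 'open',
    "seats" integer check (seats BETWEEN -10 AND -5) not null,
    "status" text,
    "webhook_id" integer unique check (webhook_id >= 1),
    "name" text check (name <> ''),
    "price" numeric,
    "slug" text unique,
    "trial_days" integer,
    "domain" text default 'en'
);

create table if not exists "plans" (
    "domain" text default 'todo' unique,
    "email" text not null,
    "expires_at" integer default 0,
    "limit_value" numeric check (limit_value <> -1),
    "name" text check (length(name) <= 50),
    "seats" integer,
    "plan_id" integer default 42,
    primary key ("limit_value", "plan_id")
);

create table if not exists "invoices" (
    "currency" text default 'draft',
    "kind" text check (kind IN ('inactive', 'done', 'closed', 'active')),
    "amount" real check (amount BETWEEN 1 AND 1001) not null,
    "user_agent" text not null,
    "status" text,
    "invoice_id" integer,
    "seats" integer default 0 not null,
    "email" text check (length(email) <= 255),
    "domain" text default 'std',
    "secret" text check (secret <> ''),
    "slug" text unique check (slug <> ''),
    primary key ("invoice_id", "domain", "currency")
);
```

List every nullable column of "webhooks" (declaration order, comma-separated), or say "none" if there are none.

- expires_at: CHECK does not forbid NULL (a CHECK constraint passes when its expression is NULL) → nullable.
- token: DEFAULT only fills an omitted column; an explicit NULL is still allowed → nullable.
- seats: declared NOT NULL → not nullable.
- status: no NOT NULL constraint applies → nullable.
- webhook_id: CHECK does not forbid NULL (a CHECK constraint passes when its expression is NULL) → nullable.
- name: CHECK does not forbid NULL (a CHECK constraint passes when its expression is NULL) → nullable.
- price: no NOT NULL constraint applies → nullable.
- slug: UNIQUE does not imply NOT NULL → nullable.
- trial_days: no NOT NULL constraint applies → nullable.
- domain: DEFAULT only fills an omitted column; an explicit NULL is still allowed → nullable.

expires_at, token, status, webhook_id, name, price, slug, trial_days, domain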